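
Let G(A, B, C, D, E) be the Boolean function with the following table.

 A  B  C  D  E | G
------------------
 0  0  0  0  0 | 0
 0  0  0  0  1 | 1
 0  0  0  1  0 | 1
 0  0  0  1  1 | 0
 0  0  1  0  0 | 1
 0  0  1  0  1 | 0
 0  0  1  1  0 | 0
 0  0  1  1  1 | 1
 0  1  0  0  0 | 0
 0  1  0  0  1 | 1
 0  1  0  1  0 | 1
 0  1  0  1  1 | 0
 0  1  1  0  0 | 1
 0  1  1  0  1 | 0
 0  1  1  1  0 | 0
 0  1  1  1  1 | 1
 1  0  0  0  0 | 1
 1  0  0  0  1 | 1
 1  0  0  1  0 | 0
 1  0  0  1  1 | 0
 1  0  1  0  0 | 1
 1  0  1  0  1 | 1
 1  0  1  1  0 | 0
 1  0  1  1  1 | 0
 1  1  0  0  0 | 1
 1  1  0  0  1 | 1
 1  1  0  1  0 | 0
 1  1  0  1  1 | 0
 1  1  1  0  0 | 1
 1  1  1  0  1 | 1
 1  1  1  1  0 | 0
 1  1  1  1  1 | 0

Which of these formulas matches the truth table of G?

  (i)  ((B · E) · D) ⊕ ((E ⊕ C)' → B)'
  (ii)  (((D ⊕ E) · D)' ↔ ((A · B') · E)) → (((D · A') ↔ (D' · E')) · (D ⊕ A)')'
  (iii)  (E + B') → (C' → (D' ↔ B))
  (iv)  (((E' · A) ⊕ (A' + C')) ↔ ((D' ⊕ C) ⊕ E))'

iv

(i) disagrees with G on (0,0,0,0,0) (formula → 1, table → 0); rule it out.
(ii) disagrees with G on (0,0,0,0,0) (formula → 1, table → 0); rule it out.
(iii) disagrees with G on (0,0,0,0,1) (formula → 0, table → 1); rule it out.
Only (iv) survives; checking it on all 32 rows confirms it matches G.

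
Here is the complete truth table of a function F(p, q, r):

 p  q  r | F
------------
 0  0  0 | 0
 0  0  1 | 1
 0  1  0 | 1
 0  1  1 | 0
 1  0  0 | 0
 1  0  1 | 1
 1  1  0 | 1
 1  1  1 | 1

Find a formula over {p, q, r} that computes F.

F(p, q, r) = ~((((~p & ~q) & ~r) | ((~p & q) & r)) | ((p & ~q) & ~r))

There are just 3 zero rows: (0,0,0), (0,1,1), (1,0,0). Their minterms are ¬p·¬q·¬r, ¬p·q·r, p·¬q·¬r; the OR of those covers precisely the 0-outputs, and negating it yields F.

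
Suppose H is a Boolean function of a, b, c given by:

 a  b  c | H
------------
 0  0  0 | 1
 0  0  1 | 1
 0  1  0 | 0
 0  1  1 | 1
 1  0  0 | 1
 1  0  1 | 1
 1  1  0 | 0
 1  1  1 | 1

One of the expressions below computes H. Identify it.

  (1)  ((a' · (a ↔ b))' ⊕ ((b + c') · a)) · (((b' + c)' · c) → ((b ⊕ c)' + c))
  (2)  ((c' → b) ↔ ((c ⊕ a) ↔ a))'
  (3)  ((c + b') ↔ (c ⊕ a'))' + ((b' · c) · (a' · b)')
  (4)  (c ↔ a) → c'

(1) disagrees with H on (0,0,0) (formula → 0, table → 1); rule it out.
(3) disagrees with H on (0,0,0) (formula → 0, table → 1); rule it out.
(4) disagrees with H on (0,1,0) (formula → 1, table → 0); rule it out.
That leaves (2). Evaluating it on every row reproduces the table of H exactly.

2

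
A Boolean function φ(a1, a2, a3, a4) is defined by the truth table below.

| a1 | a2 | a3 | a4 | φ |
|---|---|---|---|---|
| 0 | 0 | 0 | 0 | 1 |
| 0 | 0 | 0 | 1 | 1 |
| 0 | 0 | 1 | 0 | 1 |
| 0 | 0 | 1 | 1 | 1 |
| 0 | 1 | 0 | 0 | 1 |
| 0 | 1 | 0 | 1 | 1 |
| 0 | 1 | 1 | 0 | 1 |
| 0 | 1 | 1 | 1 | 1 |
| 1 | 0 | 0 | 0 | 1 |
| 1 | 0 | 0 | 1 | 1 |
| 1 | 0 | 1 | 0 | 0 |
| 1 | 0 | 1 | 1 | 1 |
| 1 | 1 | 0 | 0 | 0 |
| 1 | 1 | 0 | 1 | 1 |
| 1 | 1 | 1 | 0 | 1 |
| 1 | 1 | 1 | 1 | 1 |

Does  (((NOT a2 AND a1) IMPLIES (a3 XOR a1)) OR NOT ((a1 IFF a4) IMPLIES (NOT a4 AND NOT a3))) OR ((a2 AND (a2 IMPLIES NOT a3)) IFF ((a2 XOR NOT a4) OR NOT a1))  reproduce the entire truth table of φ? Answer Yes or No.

No

Evaluate (((NOT a2 AND a1) IMPLIES (a3 XOR a1)) OR NOT ((a1 IFF a4) IMPLIES (NOT a4 AND NOT a3))) OR ((a2 AND (a2 IMPLIES NOT a3)) IFF ((a2 XOR NOT a4) OR NOT a1)) on each row and compare to φ:
  a1=0, a2=0, a3=0, a4=0: formula gives 1, φ = 1 ✓
  a1=0, a2=0, a3=0, a4=1: formula gives 1, φ = 1 ✓
  a1=0, a2=0, a3=1, a4=0: formula gives 1, φ = 1 ✓
  a1=0, a2=0, a3=1, a4=1: formula gives 1, φ = 1 ✓
  …
  a1=1, a2=1, a3=0, a4=0: formula gives 1, but φ = 0 ✗
Row (1,1,0,0) is a counterexample, so the formula is not equivalent to φ.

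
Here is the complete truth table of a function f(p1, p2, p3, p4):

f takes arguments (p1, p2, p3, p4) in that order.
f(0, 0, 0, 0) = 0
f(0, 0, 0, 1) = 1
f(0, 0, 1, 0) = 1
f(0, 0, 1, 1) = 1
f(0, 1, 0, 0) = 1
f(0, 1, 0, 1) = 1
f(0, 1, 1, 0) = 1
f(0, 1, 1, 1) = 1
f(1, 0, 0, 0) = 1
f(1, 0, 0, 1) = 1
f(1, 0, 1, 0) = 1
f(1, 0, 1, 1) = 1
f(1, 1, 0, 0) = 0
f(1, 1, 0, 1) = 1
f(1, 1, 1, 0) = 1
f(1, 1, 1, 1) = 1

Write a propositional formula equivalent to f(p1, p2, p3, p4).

f(p1, p2, p3, p4) = ¬((((¬p1 ∧ ¬p2) ∧ ¬p3) ∧ ¬p4) ∨ (((p1 ∧ p2) ∧ ¬p3) ∧ ¬p4))

f is 0 on only 2 rows — (0,0,0,0), (1,1,0,0). Writing each as a minterm (¬p1·¬p2·¬p3·¬p4, p1·p2·¬p3·¬p4) and OR-ing them characterizes exactly where f=0, so f is the negation of that disjunction.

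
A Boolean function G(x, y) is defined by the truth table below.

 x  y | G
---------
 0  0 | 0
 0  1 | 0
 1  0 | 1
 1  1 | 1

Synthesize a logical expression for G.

G(x, y) = x

The output simply equals x.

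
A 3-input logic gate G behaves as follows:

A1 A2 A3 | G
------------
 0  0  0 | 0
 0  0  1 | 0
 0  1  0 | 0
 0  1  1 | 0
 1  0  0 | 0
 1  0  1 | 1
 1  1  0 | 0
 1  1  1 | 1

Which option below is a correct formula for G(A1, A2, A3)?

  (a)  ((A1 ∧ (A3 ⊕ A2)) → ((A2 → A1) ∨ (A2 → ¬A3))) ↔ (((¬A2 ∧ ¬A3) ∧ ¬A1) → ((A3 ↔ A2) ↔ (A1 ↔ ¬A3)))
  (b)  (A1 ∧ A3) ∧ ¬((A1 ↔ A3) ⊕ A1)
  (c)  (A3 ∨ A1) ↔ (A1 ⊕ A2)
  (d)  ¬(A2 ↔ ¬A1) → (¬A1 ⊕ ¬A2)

b

(a) disagrees with G on (0,0,1) (formula → 1, table → 0); rule it out.
(c) disagrees with G on (0,0,0) (formula → 1, table → 0); rule it out.
(d) disagrees with G on (0,1,0) (formula → 1, table → 0); rule it out.
Only (b) survives; checking it on all 8 rows confirms it matches G.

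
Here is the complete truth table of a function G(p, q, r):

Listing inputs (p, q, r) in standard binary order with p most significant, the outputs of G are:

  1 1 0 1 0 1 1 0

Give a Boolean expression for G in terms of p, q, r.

There are just 3 zero rows: (0,1,0), (1,0,0), (1,1,1). Their minterms are ¬p·q·¬r, p·¬q·¬r, p·q·r; the OR of those covers precisely the 0-outputs, and negating it yields G.

G(p, q, r) = ((((p' · q) · r') + ((p · q') · r')) + ((p · q) · r))'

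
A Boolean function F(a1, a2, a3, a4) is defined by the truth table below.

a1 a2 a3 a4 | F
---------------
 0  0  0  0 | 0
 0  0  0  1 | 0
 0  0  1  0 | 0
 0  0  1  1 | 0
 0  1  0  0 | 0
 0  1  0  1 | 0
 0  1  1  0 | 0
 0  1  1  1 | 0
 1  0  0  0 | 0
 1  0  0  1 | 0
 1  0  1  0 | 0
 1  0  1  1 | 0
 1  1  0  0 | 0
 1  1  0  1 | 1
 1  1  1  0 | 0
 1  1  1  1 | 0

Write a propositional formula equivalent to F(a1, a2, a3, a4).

F is 1 on exactly one input, (1,1,0,1), whose minterm is a1·a2·¬a3·a4. So F is just that conjunction.

F(a1, a2, a3, a4) = ((a1 ∧ a2) ∧ ¬a3) ∧ a4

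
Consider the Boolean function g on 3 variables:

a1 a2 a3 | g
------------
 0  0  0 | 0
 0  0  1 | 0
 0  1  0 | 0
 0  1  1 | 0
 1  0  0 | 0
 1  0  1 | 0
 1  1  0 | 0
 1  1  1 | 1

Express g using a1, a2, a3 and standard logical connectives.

g(a1, a2, a3) = (a1 & a2) & a3

The output is 1 only when every input is 1 — the AND of all inputs.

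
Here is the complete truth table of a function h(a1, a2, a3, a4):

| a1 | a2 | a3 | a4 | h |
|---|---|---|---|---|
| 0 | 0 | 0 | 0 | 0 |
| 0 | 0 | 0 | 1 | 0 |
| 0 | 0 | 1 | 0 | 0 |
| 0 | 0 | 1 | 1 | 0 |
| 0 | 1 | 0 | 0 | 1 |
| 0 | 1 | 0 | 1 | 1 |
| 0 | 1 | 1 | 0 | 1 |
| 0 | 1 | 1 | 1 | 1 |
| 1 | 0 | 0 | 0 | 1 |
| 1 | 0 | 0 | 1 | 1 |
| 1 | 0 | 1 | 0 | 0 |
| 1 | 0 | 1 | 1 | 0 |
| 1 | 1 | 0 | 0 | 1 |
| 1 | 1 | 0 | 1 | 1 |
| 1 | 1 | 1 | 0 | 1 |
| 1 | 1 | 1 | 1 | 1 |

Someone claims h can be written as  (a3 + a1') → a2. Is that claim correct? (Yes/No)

Evaluate (a3 + a1') → a2 on each row and compare to h:
  a1=0, a2=0, a3=0, a4=0: formula gives 0, h = 0 ✓
  a1=0, a2=0, a3=0, a4=1: formula gives 0, h = 0 ✓
  a1=0, a2=0, a3=1, a4=0: formula gives 0, h = 0 ✓
  a1=0, a2=0, a3=1, a4=1: formula gives 0, h = 0 ✓
  …and likewise for the remaining 12 rows.
No disagreement on any input; they are logically equivalent.

Yes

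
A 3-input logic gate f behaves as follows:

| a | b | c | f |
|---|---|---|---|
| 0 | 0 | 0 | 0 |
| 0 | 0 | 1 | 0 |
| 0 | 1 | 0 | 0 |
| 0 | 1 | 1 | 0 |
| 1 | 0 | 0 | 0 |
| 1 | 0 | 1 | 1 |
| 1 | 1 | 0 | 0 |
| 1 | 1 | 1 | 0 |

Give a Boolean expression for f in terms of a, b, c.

Only row (1,0,1) gives 1. That row's minterm a·¬b·c is f directly.

f(a, b, c) = (a ∧ ¬b) ∧ c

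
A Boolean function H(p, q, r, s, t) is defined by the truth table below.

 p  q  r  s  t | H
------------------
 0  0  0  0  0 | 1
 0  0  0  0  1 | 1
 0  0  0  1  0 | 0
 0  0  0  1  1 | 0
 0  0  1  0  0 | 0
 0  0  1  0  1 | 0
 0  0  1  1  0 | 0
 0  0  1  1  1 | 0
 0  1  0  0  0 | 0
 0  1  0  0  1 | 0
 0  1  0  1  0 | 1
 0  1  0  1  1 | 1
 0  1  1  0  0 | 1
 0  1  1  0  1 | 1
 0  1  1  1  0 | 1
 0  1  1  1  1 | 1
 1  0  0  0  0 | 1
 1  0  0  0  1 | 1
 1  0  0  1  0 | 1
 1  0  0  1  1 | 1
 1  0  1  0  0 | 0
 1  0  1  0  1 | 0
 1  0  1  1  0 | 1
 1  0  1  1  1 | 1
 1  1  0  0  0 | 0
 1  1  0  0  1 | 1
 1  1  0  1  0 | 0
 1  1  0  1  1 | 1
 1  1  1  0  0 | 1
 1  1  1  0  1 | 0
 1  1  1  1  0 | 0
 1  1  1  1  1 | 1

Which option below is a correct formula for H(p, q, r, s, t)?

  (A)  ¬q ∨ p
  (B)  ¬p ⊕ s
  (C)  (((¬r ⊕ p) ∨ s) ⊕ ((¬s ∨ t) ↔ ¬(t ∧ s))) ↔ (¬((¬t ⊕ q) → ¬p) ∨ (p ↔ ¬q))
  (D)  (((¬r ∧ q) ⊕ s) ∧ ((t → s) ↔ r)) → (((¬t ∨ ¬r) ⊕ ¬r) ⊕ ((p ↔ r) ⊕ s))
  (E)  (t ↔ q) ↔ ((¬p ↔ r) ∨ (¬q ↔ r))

(A) disagrees with H on (0,0,0,1,0) (formula → 1, table → 0); rule it out.
(B) disagrees with H on (0,0,1,0,0) (formula → 1, table → 0); rule it out.
(D) disagrees with H on (0,0,0,1,0) (formula → 1, table → 0); rule it out.
(E) disagrees with H on (0,0,0,0,0) (formula → 0, table → 1); rule it out.
(C) is the remaining candidate, and it agrees with H on all 32 inputs.

C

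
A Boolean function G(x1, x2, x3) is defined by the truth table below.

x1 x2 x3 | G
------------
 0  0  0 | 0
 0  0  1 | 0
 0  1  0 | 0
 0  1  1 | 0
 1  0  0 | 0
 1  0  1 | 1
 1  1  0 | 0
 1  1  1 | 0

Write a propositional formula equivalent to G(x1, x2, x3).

Only row (1,0,1) gives 1. That row's minterm x1·¬x2·x3 is G directly.

G(x1, x2, x3) = (x1 ∧ ¬x2) ∧ x3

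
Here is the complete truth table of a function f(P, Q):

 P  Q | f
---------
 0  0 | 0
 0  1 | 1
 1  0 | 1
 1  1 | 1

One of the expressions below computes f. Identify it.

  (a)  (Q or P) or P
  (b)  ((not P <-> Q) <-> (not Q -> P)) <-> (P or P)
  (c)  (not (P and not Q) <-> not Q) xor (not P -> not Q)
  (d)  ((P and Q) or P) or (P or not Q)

a

(b): at (0,1) it gives 0, but f = 1 — eliminated.
(c): at (0,1) it gives 0, but f = 1 — eliminated.
(d): at (0,0) it gives 1, but f = 0 — eliminated.
Only (a) survives; checking it on all 4 rows confirms it matches f.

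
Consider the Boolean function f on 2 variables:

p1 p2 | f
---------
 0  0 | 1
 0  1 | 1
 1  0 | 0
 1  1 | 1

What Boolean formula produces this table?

This is p1 → p2 (false only at 1,0).

f(p1, p2) = p1 → p2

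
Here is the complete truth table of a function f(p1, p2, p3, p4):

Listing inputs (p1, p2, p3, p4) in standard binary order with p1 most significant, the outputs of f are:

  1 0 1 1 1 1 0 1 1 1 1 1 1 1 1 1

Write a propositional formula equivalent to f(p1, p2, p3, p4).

f is 0 on only 2 rows — (0,0,0,1), (0,1,1,0). Writing each as a minterm (¬p1·¬p2·¬p3·p4, ¬p1·p2·p3·¬p4) and OR-ing them characterizes exactly where f=0, so f is the negation of that disjunction.

f(p1, p2, p3, p4) = not ((((not p1 and not p2) and not p3) and p4) or (((not p1 and p2) and p3) and not p4))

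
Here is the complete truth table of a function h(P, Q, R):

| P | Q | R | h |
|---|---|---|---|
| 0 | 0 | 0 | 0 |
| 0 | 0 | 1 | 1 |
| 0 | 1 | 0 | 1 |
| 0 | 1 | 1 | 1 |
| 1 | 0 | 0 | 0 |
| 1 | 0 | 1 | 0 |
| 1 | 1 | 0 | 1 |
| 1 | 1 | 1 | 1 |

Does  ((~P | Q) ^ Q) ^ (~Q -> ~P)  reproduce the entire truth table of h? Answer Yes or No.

No

Check the formula against h row by row:
  P=0, Q=0, R=0: formula gives 0, h = 0 ✓
  P=0, Q=0, R=1: formula gives 0, but h = 1 ✗
Since they disagree at (0,0,1), the expression is not a correct formula for h.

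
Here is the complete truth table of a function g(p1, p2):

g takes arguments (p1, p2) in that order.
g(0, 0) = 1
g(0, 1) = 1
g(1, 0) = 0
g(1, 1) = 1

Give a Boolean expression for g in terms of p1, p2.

g(p1, p2) = p1 → p2

This is p1 → p2 (false only at 1,0).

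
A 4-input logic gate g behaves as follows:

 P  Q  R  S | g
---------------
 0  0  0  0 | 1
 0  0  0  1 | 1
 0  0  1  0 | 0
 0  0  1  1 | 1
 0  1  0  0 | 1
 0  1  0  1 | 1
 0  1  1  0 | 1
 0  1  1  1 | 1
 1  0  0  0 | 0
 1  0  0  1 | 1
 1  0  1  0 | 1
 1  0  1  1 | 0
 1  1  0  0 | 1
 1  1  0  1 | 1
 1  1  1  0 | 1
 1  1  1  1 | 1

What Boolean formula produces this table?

There are just 3 zero rows: (0,0,1,0), (1,0,0,0), (1,0,1,1). Their minterms are ¬P·¬Q·R·¬S, P·¬Q·¬R·¬S, P·¬Q·R·S; the OR of those covers precisely the 0-outputs, and negating it yields g.

g(P, Q, R, S) = NOT (((((NOT P AND NOT Q) AND R) AND NOT S) OR (((P AND NOT Q) AND NOT R) AND NOT S)) OR (((P AND NOT Q) AND R) AND S))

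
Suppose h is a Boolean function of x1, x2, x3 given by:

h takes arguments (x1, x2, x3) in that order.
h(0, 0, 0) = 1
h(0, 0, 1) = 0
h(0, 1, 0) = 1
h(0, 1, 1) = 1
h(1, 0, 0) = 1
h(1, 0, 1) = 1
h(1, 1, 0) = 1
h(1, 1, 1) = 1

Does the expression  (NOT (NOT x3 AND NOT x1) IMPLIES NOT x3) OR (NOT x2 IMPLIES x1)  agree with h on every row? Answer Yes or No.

Yes

Test each input against both h and the formula:
  x1=0, x2=0, x3=0: formula gives 1, h = 1 ✓
  x1=0, x2=0, x3=1: formula gives 0, h = 0 ✓
  x1=0, x2=1, x3=0: formula gives 1, h = 1 ✓
  x1=0, x2=1, x3=1: formula gives 1, h = 1 ✓
  x1=1, x2=0, x3=0: formula gives 1, h = 1 ✓
  … (the remaining 3 rows also agree.)
Every row agrees, so the formula is equivalent.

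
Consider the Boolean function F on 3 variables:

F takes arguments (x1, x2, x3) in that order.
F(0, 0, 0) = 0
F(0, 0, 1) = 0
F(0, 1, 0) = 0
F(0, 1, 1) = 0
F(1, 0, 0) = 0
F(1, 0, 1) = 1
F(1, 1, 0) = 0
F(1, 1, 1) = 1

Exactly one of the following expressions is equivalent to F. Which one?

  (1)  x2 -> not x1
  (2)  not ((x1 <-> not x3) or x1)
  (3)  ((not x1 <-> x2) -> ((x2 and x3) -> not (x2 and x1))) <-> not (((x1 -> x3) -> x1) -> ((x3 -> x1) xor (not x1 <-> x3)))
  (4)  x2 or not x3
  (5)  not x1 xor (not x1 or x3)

5

(1) disagrees with F on (0,0,0) (formula → 1, table → 0); rule it out.
(2) disagrees with F on (0,0,0) (formula → 1, table → 0); rule it out.
(3) disagrees with F on (1,0,0) (formula → 1, table → 0); rule it out.
(4) disagrees with F on (0,0,0) (formula → 1, table → 0); rule it out.
(5) is the remaining candidate, and it agrees with F on all 8 inputs.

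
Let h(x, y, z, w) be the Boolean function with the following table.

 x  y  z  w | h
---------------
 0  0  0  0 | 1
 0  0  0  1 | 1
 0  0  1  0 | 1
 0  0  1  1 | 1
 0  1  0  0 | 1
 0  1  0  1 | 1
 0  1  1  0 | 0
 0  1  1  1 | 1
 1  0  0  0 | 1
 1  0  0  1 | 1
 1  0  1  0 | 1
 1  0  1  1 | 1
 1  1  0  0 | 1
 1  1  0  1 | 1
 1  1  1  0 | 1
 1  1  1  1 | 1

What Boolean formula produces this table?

h is 0 on exactly one input, (0,1,1,0), whose minterm is ¬x·y·z·¬w. So h is the negation of that single conjunction.

h(x, y, z, w) = ~(((~x & y) & z) & ~w)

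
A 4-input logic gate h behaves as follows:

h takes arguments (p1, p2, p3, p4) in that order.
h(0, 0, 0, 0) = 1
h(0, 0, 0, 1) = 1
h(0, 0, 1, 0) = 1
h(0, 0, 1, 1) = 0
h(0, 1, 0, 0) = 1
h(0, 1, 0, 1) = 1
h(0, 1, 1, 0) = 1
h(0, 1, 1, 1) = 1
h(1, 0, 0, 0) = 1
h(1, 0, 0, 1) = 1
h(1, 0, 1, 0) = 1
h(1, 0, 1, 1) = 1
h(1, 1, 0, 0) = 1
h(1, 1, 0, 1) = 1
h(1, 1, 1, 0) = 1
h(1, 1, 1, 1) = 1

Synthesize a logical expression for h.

Only row (0,0,1,1) gives 0. So h is 1 everywhere except there — the complement of the minterm ¬p1·¬p2·p3·p4.

h(p1, p2, p3, p4) = (((p1' · p2') · p3) · p4)'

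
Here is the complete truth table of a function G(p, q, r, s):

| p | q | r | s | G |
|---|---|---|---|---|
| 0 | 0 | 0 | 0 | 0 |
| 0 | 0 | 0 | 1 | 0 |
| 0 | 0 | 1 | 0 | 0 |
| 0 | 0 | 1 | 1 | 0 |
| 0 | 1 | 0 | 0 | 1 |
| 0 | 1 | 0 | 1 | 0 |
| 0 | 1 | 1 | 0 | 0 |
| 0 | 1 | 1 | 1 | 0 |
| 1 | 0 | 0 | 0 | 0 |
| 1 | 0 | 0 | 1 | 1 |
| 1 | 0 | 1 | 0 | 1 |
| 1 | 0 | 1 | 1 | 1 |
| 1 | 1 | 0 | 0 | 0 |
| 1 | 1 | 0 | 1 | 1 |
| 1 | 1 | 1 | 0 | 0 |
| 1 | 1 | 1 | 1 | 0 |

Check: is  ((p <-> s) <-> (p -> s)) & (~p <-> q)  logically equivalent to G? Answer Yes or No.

No

Check the formula against G row by row:
  p=0, q=0, r=0, s=0: formula gives 0, G = 0 ✓
  p=0, q=0, r=0, s=1: formula gives 0, G = 0 ✓
  p=0, q=0, r=1, s=0: formula gives 0, G = 0 ✓
  p=0, q=0, r=1, s=1: formula gives 0, G = 0 ✓
  …
  p=0, q=1, r=1, s=0: formula gives 1, but G = 0 ✗
Since they disagree at (0,1,1,0), the expression is not a correct formula for G.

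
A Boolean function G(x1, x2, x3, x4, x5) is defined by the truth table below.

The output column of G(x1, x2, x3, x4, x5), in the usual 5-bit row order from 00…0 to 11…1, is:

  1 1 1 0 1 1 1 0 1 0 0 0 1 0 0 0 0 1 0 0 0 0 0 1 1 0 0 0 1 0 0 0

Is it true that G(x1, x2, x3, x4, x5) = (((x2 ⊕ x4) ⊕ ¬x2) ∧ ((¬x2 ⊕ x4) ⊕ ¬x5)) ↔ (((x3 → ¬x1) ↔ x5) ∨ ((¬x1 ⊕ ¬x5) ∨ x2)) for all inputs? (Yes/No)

Test each input against both G and the formula:
  x1=0, x2=0, x3=0, x4=0, x5=0: formula gives 1, G = 1 ✓
  x1=0, x2=0, x3=0, x4=0, x5=1: formula gives 1, G = 1 ✓
  x1=0, x2=0, x3=0, x4=1, x5=0: formula gives 1, G = 1 ✓
  x1=0, x2=0, x3=0, x4=1, x5=1: formula gives 0, G = 0 ✓
  …and likewise for the remaining 28 rows.
All 32 rows match — the expression computes G exactly.

Yes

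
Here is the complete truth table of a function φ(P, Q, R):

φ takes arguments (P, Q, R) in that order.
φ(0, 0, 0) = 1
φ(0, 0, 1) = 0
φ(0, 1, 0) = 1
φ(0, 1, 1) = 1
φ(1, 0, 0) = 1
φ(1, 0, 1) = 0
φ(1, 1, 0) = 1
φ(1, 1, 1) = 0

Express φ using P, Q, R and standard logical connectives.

φ(P, Q, R) = not ((((not P and not Q) and R) or ((P and not Q) and R)) or ((P and Q) and R))

The 0-rows are (0,0,1), (1,0,1), (1,1,1). Take each as a conjunction (¬P·¬Q·R, P·¬Q·R, P·Q·R), form their disjunction, and complement — that gives a formula that is 1 everywhere φ is.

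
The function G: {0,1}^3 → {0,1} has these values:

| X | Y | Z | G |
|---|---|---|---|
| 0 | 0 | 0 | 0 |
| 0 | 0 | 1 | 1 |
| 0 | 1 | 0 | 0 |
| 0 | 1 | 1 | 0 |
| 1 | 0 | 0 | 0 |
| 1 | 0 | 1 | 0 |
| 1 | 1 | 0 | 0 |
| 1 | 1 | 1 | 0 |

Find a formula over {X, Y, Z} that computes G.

G(X, Y, Z) = (X' · Y') · Z

G is 1 on exactly one input, (0,0,1), whose minterm is ¬X·¬Y·Z. So G is just that conjunction.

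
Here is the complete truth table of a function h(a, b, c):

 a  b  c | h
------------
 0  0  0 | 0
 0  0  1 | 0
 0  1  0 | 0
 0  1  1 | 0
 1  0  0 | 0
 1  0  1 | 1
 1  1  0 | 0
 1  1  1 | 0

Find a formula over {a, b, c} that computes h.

h(a, b, c) = (a AND NOT b) AND c

Only row (1,0,1) gives 1. That row's minterm a·¬b·c is h directly.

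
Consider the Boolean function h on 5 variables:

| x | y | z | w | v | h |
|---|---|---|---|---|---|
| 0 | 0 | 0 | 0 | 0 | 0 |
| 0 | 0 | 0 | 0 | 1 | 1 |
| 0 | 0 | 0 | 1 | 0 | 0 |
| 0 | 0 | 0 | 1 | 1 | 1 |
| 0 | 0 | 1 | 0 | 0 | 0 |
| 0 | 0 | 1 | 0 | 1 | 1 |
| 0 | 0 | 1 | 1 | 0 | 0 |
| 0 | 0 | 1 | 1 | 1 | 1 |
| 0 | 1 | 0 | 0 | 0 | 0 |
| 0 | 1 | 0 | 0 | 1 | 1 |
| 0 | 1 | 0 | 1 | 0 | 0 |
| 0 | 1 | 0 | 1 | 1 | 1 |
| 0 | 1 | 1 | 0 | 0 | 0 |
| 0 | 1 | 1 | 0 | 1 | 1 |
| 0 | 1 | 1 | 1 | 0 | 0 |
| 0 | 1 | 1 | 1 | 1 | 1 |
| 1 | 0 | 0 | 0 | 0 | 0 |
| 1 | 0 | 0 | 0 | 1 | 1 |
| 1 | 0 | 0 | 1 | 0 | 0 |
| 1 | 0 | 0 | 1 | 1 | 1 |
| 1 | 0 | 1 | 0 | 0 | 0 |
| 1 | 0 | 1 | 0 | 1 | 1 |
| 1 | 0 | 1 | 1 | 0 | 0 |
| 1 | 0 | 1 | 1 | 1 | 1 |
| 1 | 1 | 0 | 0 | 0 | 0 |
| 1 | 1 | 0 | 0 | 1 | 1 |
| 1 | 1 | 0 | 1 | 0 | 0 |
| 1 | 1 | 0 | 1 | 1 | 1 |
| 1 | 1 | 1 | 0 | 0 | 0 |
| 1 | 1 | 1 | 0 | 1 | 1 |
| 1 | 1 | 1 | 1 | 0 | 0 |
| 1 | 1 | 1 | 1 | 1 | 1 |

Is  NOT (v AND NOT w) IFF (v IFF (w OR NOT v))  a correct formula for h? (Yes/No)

Test each input against both h and the formula:
  x=0, y=0, z=0, w=0, v=0: formula gives 0, h = 0 ✓
  x=0, y=0, z=0, w=0, v=1: formula gives 1, h = 1 ✓
  x=0, y=0, z=0, w=1, v=0: formula gives 0, h = 0 ✓
  x=0, y=0, z=0, w=1, v=1: formula gives 1, h = 1 ✓
  … (the remaining 28 rows also agree.)
Every row agrees, so the formula is equivalent.

Yes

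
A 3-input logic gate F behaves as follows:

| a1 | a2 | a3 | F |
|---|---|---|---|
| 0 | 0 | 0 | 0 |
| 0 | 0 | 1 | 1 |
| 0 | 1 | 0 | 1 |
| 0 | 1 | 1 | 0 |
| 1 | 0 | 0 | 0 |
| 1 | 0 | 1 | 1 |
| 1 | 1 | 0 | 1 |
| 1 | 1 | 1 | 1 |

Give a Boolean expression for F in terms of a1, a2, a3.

F(a1, a2, a3) = NOT ((((NOT a1 AND NOT a2) AND NOT a3) OR ((NOT a1 AND a2) AND a3)) OR ((a1 AND NOT a2) AND NOT a3))

The 0-rows are (0,0,0), (0,1,1), (1,0,0). Take each as a conjunction (¬a1·¬a2·¬a3, ¬a1·a2·a3, a1·¬a2·¬a3), form their disjunction, and complement — that gives a formula that is 1 everywhere F is.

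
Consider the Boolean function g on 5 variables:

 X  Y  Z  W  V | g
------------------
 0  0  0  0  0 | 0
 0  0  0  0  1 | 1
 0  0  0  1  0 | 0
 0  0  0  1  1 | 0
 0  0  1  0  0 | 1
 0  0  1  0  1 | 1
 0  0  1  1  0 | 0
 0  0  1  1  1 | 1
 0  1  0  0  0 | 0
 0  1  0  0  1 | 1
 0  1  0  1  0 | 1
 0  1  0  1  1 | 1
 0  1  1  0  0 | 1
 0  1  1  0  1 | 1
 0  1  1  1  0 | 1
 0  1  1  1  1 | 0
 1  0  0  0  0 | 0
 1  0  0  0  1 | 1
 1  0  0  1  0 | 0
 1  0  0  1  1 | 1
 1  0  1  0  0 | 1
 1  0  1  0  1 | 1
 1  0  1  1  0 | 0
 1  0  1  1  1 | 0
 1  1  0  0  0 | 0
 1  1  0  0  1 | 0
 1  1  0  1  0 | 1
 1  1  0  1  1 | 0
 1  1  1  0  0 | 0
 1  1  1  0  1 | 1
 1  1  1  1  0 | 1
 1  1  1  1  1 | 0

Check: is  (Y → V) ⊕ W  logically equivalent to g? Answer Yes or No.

Check the formula against g row by row:
  X=0, Y=0, Z=0, W=0, V=0: formula gives 1, but g = 0 ✗
A single disagreement suffices: at (0,0,0,0,0) they differ, so the formula does not compute g.

No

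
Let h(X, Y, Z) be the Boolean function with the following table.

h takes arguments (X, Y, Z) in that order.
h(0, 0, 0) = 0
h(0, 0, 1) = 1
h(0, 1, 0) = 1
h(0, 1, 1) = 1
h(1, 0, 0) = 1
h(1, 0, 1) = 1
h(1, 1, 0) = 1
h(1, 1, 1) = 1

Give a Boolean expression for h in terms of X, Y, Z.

h is 0 on exactly one input, (0,0,0), whose minterm is ¬X·¬Y·¬Z. So h is the negation of that single conjunction.

h(X, Y, Z) = ~((~X & ~Y) & ~Z)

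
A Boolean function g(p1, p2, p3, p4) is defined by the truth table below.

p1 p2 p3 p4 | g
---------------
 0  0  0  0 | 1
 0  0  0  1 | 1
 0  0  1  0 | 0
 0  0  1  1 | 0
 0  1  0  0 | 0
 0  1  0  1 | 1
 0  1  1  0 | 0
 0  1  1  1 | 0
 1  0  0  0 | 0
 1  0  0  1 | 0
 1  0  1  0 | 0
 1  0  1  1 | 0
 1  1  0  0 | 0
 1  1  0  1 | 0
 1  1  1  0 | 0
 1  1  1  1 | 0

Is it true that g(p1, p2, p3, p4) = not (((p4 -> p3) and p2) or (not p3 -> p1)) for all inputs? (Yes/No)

Check the formula against g row by row:
  p1=0, p2=0, p3=0, p4=0: formula gives 1, g = 1 ✓
  p1=0, p2=0, p3=0, p4=1: formula gives 1, g = 1 ✓
  p1=0, p2=0, p3=1, p4=0: formula gives 0, g = 0 ✓
  p1=0, p2=0, p3=1, p4=1: formula gives 0, g = 0 ✓
  …and likewise for the remaining 12 rows.
All 16 rows match — the expression computes g exactly.

Yes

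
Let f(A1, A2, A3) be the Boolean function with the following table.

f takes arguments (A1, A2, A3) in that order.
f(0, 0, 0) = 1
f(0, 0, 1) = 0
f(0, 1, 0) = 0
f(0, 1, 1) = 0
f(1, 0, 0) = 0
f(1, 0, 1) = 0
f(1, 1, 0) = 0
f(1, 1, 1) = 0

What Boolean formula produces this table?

f is 1 on exactly one input, (0,0,0), whose minterm is ¬A1·¬A2·¬A3. So f is just that conjunction.

f(A1, A2, A3) = (~A1 & ~A2) & ~A3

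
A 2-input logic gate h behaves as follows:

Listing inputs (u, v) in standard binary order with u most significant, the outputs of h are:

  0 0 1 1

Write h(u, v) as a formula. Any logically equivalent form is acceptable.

h(u, v) = u

The output simply equals u.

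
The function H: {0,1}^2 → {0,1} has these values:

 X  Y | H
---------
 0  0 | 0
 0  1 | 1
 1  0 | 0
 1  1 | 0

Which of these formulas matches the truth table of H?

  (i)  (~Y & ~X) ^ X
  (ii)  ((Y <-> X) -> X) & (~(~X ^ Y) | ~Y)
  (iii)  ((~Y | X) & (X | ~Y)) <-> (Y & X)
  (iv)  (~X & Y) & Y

(i) fails at (0,0): the formula yields 1, H is 0.
(ii) fails at (1,0): the formula yields 1, H is 0.
(iii) fails at (1,1): the formula yields 1, H is 0.
That leaves (iv). Evaluating it on every row reproduces the table of H exactly.

iv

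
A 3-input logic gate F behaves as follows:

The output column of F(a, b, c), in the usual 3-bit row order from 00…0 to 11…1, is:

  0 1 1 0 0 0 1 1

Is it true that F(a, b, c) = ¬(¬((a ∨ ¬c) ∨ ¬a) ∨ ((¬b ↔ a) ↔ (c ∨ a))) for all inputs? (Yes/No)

Check the formula against F row by row:
  a=0, b=0, c=0: formula gives 0, F = 0 ✓
  a=0, b=0, c=1: formula gives 1, F = 1 ✓
  a=0, b=1, c=0: formula gives 1, F = 1 ✓
  a=0, b=1, c=1: formula gives 0, F = 0 ✓
  a=1, b=0, c=0: formula gives 0, F = 0 ✓
  … (the remaining 3 rows also agree.)
No disagreement on any input; they are logically equivalent.

Yes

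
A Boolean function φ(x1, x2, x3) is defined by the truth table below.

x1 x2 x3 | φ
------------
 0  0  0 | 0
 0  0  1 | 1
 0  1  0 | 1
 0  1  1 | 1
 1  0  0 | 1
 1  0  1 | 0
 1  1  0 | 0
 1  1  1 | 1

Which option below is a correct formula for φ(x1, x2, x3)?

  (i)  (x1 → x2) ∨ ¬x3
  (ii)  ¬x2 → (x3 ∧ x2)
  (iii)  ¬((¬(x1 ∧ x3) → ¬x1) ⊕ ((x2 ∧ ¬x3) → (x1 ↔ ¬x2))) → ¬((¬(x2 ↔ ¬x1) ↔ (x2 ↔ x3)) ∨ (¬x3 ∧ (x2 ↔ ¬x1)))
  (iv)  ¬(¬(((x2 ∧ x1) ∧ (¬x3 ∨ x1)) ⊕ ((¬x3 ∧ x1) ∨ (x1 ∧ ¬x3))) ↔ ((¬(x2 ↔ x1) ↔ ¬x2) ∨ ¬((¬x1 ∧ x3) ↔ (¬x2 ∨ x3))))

iv

(i) disagrees with φ on (0,0,0) (formula → 1, table → 0); rule it out.
(ii) disagrees with φ on (0,0,1) (formula → 0, table → 1); rule it out.
(iii) disagrees with φ on (0,1,0) (formula → 0, table → 1); rule it out.
(iv) is the remaining candidate, and it agrees with φ on all 8 inputs.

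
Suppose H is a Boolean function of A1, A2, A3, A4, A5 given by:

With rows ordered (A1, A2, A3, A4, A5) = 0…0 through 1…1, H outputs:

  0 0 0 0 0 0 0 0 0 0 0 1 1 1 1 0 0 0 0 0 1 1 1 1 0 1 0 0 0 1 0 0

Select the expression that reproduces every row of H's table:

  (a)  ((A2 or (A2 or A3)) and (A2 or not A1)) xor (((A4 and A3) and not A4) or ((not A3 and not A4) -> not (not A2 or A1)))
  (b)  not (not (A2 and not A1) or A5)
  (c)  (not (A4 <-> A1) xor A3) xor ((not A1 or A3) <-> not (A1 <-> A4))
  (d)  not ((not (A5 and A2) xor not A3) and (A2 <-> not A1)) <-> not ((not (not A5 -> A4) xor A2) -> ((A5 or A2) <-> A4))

d

(a) fails at (0,0,0,1,0): the formula yields 1, H is 0.
(b) fails at (0,1,0,0,0): the formula yields 1, H is 0.
(c) fails at (0,0,1,0,0): the formula yields 1, H is 0.
Only (d) survives; checking it on all 32 rows confirms it matches H.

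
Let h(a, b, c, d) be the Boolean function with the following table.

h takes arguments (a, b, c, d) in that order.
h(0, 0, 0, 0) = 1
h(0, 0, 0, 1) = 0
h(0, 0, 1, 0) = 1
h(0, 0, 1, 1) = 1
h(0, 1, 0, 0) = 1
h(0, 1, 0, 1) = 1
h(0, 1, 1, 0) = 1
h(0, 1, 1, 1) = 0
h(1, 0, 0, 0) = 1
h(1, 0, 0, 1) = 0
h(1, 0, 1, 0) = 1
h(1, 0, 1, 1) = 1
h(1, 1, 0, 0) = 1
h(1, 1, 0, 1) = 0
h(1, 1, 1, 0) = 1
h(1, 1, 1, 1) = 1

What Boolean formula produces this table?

h(a, b, c, d) = ((((((a' · b') · c') · d) + (((a' · b) · c) · d)) + (((a · b') · c') · d)) + (((a · b) · c') · d))'

The 0-rows are (0,0,0,1), (0,1,1,1), (1,0,0,1), (1,1,0,1). Take each as a conjunction (¬a·¬b·¬c·d, ¬a·b·c·d, a·¬b·¬c·d, a·b·¬c·d), form their disjunction, and complement — that gives a formula that is 1 everywhere h is.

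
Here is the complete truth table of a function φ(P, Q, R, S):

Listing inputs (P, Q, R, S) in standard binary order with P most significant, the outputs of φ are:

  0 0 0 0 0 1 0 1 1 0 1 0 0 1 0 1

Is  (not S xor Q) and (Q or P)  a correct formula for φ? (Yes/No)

Check the formula against φ row by row:
  P=0, Q=0, R=0, S=0: formula gives 0, φ = 0 ✓
  P=0, Q=0, R=0, S=1: formula gives 0, φ = 0 ✓
  P=0, Q=0, R=1, S=0: formula gives 0, φ = 0 ✓
  P=0, Q=0, R=1, S=1: formula gives 0, φ = 0 ✓
  … (the remaining 12 rows also agree.)
No disagreement on any input; they are logically equivalent.

Yes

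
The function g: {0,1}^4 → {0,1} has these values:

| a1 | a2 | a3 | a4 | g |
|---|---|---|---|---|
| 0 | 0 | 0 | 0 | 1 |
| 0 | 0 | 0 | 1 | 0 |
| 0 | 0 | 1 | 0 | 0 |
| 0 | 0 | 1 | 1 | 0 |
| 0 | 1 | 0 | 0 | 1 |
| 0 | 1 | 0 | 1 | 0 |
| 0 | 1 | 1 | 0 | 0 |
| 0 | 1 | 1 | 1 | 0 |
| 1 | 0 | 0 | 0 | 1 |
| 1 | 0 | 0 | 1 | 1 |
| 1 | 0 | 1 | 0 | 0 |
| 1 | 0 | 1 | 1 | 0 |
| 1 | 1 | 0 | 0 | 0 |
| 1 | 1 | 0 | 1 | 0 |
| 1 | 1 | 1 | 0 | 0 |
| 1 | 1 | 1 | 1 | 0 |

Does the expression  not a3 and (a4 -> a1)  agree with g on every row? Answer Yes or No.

No

Test each input against both g and the formula:
  a1=0, a2=0, a3=0, a4=0: formula gives 1, g = 1 ✓
  a1=0, a2=0, a3=0, a4=1: formula gives 0, g = 0 ✓
  a1=0, a2=0, a3=1, a4=0: formula gives 0, g = 0 ✓
  a1=0, a2=0, a3=1, a4=1: formula gives 0, g = 0 ✓
  …
  a1=1, a2=1, a3=0, a4=0: formula gives 1, but g = 0 ✗
A single disagreement suffices: at (1,1,0,0) they differ, so the formula does not compute g.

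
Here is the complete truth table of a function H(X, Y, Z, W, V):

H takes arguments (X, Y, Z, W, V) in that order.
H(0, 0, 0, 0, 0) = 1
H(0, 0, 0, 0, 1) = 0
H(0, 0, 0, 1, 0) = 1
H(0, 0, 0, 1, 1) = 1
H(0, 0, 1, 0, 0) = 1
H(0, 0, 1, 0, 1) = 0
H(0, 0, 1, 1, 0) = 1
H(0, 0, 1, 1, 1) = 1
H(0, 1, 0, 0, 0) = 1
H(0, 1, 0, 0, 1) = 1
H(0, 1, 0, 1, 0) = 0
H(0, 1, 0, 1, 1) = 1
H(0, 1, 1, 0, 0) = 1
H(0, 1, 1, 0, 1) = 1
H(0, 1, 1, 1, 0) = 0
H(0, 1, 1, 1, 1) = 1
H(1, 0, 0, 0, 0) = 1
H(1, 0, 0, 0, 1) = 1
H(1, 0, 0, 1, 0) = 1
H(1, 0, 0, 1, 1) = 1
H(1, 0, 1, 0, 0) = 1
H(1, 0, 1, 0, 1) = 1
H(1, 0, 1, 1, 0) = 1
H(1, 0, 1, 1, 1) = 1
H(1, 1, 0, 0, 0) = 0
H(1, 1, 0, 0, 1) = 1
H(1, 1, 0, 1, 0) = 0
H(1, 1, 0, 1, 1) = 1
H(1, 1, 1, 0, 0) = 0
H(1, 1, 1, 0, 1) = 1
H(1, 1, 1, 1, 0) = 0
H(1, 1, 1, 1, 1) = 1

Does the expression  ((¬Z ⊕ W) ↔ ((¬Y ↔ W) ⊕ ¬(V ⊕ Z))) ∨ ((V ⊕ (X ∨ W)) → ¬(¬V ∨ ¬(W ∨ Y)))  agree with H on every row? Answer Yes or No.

Evaluate ((¬Z ⊕ W) ↔ ((¬Y ↔ W) ⊕ ¬(V ⊕ Z))) ∨ ((V ⊕ (X ∨ W)) → ¬(¬V ∨ ¬(W ∨ Y))) on each row and compare to H:
  X=0, Y=0, Z=0, W=0, V=0: formula gives 1, H = 1 ✓
  X=0, Y=0, Z=0, W=0, V=1: formula gives 0, H = 0 ✓
  X=0, Y=0, Z=0, W=1, V=0: formula gives 1, H = 1 ✓
  X=0, Y=0, Z=0, W=1, V=1: formula gives 1, H = 1 ✓
  …and likewise for the remaining 28 rows.
No disagreement on any input; they are logically equivalent.

Yes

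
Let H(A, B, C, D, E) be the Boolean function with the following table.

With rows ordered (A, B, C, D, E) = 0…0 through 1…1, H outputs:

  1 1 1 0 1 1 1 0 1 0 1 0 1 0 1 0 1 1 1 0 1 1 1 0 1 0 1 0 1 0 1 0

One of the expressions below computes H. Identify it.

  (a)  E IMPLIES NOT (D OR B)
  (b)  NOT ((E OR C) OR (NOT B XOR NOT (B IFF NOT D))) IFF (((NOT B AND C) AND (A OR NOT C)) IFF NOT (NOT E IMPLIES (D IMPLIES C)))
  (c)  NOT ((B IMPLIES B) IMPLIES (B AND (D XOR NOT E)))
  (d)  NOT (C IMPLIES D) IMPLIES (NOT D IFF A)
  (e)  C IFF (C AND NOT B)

(b): at (0,0,0,0,1) it gives 0, but H = 1 — eliminated.
(c): at (0,0,0,1,1) it gives 1, but H = 0 — eliminated.
(d): at (0,0,0,1,1) it gives 1, but H = 0 — eliminated.
(e): at (0,0,0,1,1) it gives 1, but H = 0 — eliminated.
(a) is the remaining candidate, and it agrees with H on all 32 inputs.

a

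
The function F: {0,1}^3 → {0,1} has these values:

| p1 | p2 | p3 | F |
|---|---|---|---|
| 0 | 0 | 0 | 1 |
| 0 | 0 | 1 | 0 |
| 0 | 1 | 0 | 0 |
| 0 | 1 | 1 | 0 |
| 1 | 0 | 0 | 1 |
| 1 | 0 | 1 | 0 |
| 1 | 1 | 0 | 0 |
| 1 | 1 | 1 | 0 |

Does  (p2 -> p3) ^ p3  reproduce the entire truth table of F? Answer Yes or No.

Test each input against both F and the formula:
  p1=0, p2=0, p3=0: formula gives 1, F = 1 ✓
  p1=0, p2=0, p3=1: formula gives 0, F = 0 ✓
  p1=0, p2=1, p3=0: formula gives 0, F = 0 ✓
  p1=0, p2=1, p3=1: formula gives 0, F = 0 ✓
  p1=1, p2=0, p3=0: formula gives 1, F = 1 ✓
  …and likewise for the remaining 3 rows.
Every row agrees, so the formula is equivalent.

Yes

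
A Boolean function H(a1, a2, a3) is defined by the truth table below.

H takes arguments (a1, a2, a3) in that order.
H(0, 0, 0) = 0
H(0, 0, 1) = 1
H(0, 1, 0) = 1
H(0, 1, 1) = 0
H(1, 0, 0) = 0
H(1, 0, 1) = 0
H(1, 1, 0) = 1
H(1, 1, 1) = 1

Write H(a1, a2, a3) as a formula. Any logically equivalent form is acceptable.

H(a1, a2, a3) = ((((a1' · a2') · a3) + ((a1' · a2) · a3')) + ((a1 · a2) · a3')) + ((a1 · a2) · a3)

The 1-rows are (0,0,1), (0,1,0), (1,1,0), (1,1,1). Each contributes one minterm — ¬a1·¬a2·a3; ¬a1·a2·¬a3; a1·a2·¬a3; a1·a2·a3 — and their disjunction is a sum-of-products form of H.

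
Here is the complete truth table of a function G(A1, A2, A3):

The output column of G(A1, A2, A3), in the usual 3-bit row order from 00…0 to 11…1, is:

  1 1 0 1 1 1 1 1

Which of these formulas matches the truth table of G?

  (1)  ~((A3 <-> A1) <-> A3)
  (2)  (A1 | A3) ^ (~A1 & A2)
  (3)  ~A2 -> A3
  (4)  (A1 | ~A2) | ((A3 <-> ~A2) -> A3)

4

(1) fails at (0,1,0): the formula yields 1, G is 0.
(2) fails at (0,0,0): the formula yields 0, G is 1.
(3) fails at (0,0,0): the formula yields 0, G is 1.
That leaves (4). Evaluating it on every row reproduces the table of G exactly.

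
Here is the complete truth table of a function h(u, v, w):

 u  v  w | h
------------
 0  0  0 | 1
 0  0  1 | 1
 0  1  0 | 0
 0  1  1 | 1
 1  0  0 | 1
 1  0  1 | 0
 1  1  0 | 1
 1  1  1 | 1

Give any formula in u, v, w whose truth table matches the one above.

h(u, v, w) = NOT (((NOT u AND v) AND NOT w) OR ((u AND NOT v) AND w))

h is 0 on only 2 rows — (0,1,0), (1,0,1). Writing each as a minterm (¬u·v·¬w, u·¬v·w) and OR-ing them characterizes exactly where h=0, so h is the negation of that disjunction.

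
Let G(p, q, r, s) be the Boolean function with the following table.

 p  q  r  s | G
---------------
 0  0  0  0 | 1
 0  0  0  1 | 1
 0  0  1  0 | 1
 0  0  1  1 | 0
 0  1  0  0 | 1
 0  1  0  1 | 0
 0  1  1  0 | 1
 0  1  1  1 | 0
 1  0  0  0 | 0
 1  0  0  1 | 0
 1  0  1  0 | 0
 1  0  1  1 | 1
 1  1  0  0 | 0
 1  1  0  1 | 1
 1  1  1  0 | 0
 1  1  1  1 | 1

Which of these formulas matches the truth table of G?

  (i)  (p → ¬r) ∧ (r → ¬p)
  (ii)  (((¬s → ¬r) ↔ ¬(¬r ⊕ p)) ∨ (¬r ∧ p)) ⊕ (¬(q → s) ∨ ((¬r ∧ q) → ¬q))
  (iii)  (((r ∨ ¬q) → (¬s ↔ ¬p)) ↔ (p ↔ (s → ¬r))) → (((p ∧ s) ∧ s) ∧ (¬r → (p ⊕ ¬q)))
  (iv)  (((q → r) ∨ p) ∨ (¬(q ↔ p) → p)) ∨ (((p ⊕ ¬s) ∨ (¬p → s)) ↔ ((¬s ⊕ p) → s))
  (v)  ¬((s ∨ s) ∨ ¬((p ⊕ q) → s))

ii

(i) disagrees with G on (0,0,1,1) (formula → 1, table → 0); rule it out.
(iii) disagrees with G on (0,0,0,1) (formula → 0, table → 1); rule it out.
(iv) disagrees with G on (0,0,1,1) (formula → 1, table → 0); rule it out.
(v) disagrees with G on (0,0,0,1) (formula → 0, table → 1); rule it out.
Only (ii) survives; checking it on all 16 rows confirms it matches G.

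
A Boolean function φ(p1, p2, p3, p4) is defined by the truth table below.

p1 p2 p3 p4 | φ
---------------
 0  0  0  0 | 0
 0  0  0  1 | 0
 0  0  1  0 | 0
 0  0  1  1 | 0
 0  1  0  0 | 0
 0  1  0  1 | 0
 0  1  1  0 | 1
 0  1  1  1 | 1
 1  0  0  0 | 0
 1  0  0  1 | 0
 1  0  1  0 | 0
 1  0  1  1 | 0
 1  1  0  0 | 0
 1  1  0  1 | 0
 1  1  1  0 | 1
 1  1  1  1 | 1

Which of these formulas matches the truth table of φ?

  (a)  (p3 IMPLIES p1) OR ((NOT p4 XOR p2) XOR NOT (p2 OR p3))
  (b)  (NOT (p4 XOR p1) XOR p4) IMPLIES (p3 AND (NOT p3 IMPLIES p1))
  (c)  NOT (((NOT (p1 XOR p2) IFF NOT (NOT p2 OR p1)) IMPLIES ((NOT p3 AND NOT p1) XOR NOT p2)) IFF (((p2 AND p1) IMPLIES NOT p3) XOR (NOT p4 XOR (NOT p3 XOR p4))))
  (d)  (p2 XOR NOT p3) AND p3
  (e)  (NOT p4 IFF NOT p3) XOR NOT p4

d

(a) fails at (0,0,0,0): the formula yields 1, φ is 0.
(b) fails at (0,0,1,0): the formula yields 1, φ is 0.
(c) fails at (0,0,1,0): the formula yields 1, φ is 0.
(e) fails at (0,0,1,0): the formula yields 1, φ is 0.
Only (d) survives; checking it on all 16 rows confirms it matches φ.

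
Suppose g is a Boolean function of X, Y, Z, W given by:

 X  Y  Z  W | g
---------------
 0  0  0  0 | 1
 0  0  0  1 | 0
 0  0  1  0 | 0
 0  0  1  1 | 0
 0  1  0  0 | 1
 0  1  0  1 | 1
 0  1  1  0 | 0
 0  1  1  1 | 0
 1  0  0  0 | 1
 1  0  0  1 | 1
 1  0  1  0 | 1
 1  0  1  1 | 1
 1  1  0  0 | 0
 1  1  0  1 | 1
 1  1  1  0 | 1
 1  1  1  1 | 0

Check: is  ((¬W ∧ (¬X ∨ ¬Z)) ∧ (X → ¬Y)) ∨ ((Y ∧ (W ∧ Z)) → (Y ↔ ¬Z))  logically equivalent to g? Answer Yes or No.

Test each input against both g and the formula:
  X=0, Y=0, Z=0, W=0: formula gives 1, g = 1 ✓
  X=0, Y=0, Z=0, W=1: formula gives 1, but g = 0 ✗
A single disagreement suffices: at (0,0,0,1) they differ, so the formula does not compute g.

No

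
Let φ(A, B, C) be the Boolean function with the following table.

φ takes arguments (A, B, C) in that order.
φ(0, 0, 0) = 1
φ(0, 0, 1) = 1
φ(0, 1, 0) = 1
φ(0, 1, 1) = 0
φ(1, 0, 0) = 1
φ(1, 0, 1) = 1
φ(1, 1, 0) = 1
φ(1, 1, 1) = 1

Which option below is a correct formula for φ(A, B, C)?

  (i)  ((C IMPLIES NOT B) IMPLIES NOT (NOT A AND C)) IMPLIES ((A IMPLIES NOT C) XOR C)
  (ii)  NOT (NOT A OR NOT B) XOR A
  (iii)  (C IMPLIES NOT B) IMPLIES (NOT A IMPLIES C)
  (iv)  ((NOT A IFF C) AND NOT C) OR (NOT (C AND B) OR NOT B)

(ii) fails at (0,0,0): the formula yields 0, φ is 1.
(iii) fails at (0,0,0): the formula yields 0, φ is 1.
(iv) fails at (1,1,1): the formula yields 0, φ is 1.
Only (i) survives; checking it on all 8 rows confirms it matches φ.

i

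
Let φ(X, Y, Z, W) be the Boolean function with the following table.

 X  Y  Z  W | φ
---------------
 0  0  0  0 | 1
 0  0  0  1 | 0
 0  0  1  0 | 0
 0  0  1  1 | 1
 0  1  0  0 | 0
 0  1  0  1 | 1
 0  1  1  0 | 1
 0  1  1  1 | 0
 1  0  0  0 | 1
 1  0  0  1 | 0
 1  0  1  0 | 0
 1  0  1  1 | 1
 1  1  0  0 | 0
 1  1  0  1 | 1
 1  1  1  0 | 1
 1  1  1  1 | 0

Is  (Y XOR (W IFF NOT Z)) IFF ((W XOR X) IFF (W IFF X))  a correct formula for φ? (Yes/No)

Yes

Check the formula against φ row by row:
  X=0, Y=0, Z=0, W=0: formula gives 1, φ = 1 ✓
  X=0, Y=0, Z=0, W=1: formula gives 0, φ = 0 ✓
  X=0, Y=0, Z=1, W=0: formula gives 0, φ = 0 ✓
  X=0, Y=0, Z=1, W=1: formula gives 1, φ = 1 ✓
  …and likewise for the remaining 12 rows.
No disagreement on any input; they are logically equivalent.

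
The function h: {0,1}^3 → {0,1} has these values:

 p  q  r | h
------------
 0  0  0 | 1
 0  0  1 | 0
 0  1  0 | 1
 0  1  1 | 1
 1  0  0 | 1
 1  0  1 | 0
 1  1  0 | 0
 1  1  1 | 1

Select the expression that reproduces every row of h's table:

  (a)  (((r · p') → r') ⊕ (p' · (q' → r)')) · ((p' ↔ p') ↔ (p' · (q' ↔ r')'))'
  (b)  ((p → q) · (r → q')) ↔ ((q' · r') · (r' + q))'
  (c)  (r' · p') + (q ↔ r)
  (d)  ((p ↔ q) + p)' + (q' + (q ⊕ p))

c

(a) fails at (0,0,0): the formula yields 0, h is 1.
(b) fails at (0,0,0): the formula yields 0, h is 1.
(d) fails at (0,0,1): the formula yields 1, h is 0.
That leaves (c). Evaluating it on every row reproduces the table of h exactly.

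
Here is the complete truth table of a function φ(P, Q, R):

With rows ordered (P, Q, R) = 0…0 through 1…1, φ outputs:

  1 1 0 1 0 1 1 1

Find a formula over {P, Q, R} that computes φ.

φ(P, Q, R) = ¬(((¬P ∧ Q) ∧ ¬R) ∨ ((P ∧ ¬Q) ∧ ¬R))

There are just 2 zero rows: (0,1,0), (1,0,0). Their minterms are ¬P·Q·¬R, P·¬Q·¬R; the OR of those covers precisely the 0-outputs, and negating it yields φ.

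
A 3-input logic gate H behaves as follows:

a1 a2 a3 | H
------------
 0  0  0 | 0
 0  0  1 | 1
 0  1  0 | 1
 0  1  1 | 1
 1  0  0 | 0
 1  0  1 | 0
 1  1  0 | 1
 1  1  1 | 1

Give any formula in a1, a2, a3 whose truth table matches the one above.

H(a1, a2, a3) = ¬((((¬a1 ∧ ¬a2) ∧ ¬a3) ∨ ((a1 ∧ ¬a2) ∧ ¬a3)) ∨ ((a1 ∧ ¬a2) ∧ a3))

H is 0 on only 3 rows — (0,0,0), (1,0,0), (1,0,1). Writing each as a minterm (¬a1·¬a2·¬a3, a1·¬a2·¬a3, a1·¬a2·a3) and OR-ing them characterizes exactly where H=0, so H is the negation of that disjunction.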